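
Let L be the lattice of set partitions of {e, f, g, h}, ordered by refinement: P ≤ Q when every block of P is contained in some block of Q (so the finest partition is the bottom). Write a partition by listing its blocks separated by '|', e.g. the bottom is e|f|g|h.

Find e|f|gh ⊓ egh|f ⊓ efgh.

e|f|gh

The meet (common refinement) of e|f|gh, egh|f, efgh intersects blocks pairwise, giving e|f|gh.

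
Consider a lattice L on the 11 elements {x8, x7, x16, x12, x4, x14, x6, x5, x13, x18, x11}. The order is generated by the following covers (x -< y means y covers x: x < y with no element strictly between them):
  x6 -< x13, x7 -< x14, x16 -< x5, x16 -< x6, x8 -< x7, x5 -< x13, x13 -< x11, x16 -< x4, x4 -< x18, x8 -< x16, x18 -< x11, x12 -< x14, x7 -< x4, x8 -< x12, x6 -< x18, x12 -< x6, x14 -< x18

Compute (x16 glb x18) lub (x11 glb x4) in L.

x4

x16 ∧ x18 = x16
x11 ∧ x4 = x4
x16 ∨ x4 = x4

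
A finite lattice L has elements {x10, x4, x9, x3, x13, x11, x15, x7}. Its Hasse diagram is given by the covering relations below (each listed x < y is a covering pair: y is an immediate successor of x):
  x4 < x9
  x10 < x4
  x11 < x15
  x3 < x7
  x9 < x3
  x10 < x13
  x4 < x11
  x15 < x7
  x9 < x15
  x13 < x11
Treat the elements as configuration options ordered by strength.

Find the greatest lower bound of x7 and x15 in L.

Common lower bounds of {x7, x15}: x10, x11, x13, x15, x4, x9.
The greatest among these is x15.

x15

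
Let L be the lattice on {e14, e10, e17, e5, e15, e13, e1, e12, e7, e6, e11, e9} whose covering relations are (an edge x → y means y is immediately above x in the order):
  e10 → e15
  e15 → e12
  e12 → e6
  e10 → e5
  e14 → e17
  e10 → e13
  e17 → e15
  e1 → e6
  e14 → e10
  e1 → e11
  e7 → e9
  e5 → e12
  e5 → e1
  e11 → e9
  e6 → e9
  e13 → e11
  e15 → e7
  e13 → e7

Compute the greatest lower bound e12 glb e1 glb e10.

Common lower bounds of {e12, e1, e10}: e10, e14.
The greatest among these is e10.

e10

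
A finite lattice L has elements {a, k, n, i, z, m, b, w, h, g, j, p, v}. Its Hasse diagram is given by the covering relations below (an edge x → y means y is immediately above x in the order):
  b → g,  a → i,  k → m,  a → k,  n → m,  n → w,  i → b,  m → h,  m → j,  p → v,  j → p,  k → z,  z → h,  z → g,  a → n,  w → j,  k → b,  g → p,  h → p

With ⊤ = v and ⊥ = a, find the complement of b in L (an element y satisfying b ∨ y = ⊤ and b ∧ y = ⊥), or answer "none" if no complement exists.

none

For every candidate y, either b ∨ y ≠ v or b ∧ y ≠ a; no complement exists.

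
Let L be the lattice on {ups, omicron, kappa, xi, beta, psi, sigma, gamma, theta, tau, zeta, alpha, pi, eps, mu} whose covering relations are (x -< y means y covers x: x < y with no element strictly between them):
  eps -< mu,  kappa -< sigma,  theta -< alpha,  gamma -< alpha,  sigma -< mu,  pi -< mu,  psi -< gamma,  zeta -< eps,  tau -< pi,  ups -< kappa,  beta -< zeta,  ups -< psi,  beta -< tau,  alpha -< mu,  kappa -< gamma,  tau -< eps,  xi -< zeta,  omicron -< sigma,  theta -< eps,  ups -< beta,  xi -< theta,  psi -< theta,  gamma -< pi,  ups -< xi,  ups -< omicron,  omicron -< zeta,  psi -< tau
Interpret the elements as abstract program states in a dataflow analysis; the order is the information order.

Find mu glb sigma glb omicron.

omicron

Common lower bounds of {mu, sigma, omicron}: omicron, ups.
The greatest among these is omicron.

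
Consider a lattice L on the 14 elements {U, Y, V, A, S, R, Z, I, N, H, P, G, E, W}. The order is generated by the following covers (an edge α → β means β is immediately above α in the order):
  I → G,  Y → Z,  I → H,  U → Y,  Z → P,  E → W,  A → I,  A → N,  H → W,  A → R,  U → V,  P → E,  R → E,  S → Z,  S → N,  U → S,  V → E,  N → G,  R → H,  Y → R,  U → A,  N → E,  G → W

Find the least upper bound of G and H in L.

W

Common upper bounds of {G, H}: W.
The least among these is W.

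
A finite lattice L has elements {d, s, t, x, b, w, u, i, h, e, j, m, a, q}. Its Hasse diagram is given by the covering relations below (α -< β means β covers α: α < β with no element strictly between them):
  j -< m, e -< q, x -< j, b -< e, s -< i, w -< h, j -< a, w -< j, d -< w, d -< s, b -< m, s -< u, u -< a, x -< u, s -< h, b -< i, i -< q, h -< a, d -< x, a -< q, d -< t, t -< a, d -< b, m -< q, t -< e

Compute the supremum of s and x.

u

Common upper bounds of {s, x}: a, q, u.
The least among these is u.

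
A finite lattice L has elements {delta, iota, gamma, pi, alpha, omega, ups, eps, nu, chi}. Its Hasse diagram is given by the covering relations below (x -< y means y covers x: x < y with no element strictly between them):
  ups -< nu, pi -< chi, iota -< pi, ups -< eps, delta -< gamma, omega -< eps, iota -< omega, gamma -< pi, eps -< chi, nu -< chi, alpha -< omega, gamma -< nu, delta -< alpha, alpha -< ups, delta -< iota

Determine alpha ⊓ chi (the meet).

alpha

Common lower bounds of {alpha, chi}: alpha, delta.
The greatest among these is alpha.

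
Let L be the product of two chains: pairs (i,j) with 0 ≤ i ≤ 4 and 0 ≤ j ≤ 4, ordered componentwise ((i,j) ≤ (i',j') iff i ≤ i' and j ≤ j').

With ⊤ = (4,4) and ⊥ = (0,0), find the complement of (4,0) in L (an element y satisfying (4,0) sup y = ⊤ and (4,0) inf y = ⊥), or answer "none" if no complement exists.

Need y with (4,0) ∨ y = (4,4) and (4,0) ∧ y = (0,0).
Checking each element gives: (0,4).

(0,4)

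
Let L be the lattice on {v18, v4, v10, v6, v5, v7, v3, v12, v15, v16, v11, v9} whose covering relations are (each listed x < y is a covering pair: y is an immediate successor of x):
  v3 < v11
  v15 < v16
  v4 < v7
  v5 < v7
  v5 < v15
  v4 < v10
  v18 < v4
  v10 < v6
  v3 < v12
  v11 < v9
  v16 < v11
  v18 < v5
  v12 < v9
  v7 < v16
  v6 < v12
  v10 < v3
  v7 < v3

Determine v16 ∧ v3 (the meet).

Common lower bounds of {v16, v3}: v18, v4, v5, v7.
The greatest among these is v7.

v7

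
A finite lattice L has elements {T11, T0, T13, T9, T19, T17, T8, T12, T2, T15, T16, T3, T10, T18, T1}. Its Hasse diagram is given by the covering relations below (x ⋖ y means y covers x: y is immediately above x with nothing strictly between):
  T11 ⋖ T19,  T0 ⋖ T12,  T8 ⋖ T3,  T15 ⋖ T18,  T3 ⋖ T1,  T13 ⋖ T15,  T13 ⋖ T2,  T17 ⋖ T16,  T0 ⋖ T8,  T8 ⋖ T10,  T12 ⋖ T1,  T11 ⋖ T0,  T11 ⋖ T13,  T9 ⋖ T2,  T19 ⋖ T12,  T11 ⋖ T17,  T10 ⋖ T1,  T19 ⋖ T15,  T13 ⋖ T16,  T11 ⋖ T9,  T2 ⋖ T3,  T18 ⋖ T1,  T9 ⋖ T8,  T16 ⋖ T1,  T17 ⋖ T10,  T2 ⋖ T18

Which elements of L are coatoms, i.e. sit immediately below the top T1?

The coatoms are exactly the elements covered by T1: T10, T12, T16, T18, T3.

T10, T12, T16, T18, T3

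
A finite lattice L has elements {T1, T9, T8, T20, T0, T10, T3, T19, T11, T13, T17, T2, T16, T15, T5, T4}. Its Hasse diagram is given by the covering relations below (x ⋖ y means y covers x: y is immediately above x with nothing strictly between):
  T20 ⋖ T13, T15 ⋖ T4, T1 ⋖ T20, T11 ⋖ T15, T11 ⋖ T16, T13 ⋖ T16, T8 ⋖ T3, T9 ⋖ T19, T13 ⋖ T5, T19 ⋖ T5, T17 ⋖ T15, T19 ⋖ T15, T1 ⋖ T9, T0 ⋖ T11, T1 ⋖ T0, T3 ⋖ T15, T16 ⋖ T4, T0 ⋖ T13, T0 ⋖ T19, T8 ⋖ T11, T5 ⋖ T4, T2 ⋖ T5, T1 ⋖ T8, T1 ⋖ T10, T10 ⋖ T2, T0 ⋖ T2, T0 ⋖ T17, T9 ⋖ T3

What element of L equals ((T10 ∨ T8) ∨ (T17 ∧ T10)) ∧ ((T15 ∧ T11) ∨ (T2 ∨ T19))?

T10 ∨ T8 = T4
T17 ∧ T10 = T1
T4 ∨ T1 = T4
T15 ∧ T11 = T11
T2 ∨ T19 = T5
T11 ∨ T5 = T4
T4 ∧ T4 = T4

T4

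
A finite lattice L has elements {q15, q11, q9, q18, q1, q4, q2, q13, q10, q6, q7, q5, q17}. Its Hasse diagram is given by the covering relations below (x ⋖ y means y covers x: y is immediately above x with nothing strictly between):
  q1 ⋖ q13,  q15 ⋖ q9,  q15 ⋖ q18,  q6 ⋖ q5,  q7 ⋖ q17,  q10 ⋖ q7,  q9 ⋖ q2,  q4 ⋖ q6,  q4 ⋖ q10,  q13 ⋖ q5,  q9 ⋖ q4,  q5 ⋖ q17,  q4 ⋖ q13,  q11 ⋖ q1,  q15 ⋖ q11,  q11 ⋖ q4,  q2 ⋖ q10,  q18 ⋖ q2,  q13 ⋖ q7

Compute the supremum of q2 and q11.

q10

Common upper bounds of {q2, q11}: q10, q17, q7.
The least among these is q10.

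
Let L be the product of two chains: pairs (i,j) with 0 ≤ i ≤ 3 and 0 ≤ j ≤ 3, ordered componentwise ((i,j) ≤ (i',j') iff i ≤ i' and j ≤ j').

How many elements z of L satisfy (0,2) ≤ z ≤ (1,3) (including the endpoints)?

The interval [(0,2), (1,3)] = {(0,2), (0,3), (1,2), (1,3)}, which has 4 elements.

4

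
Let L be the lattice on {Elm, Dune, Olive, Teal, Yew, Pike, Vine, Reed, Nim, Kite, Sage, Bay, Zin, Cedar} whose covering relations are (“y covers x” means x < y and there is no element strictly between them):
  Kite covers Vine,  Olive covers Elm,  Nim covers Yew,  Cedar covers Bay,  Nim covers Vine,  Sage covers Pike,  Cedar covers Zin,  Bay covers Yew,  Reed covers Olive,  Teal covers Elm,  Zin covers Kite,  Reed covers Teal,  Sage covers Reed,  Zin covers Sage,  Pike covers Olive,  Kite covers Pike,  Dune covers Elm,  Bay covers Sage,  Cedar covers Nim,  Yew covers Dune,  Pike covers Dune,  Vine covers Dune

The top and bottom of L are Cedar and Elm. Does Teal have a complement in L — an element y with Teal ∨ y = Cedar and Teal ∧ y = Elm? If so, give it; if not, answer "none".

Nim

Need y with Teal ∨ y = Cedar and Teal ∧ y = Elm.
Checking each element gives: Nim.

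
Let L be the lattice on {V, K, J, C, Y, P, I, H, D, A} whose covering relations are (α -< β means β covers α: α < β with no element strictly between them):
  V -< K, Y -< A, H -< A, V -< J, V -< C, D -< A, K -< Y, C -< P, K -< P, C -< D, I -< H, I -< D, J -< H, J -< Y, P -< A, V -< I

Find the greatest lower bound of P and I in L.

V

Common lower bounds of {P, I}: V.
The greatest among these is V.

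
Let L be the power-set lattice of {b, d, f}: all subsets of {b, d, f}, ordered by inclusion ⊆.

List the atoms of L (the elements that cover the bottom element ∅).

{b}, {d}, {f}

The atoms are exactly the elements that cover ∅: {b}, {d}, {f}.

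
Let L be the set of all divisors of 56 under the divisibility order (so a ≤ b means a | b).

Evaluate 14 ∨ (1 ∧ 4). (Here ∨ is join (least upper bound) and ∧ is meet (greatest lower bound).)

1 ∧ 4 = 1
14 ∨ 1 = 14

14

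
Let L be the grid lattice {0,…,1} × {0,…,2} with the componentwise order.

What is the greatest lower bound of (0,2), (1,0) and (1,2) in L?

(0,0)

In a product of chains, the meet is componentwise min, giving (0,0).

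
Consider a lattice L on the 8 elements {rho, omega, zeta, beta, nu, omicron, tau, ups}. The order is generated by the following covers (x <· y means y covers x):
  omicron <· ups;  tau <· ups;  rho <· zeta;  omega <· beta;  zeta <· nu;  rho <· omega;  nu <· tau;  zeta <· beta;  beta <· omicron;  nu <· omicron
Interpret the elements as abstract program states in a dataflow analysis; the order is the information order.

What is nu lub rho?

nu

Common upper bounds of {nu, rho}: nu, omicron, tau, ups.
The least among these is nu.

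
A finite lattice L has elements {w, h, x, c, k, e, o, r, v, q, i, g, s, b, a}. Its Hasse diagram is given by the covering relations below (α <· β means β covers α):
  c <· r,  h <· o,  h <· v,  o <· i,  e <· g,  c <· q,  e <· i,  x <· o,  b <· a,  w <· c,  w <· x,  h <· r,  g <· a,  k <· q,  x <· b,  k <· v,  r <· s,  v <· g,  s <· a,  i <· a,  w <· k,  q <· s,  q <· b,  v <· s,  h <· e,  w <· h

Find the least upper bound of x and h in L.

Common upper bounds of {x, h}: a, i, o.
The least among these is o.

o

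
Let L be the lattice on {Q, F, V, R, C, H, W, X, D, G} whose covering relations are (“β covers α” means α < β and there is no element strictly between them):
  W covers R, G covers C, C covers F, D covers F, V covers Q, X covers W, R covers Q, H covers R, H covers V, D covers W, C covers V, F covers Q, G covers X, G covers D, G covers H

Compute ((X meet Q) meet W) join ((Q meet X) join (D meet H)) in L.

R

X ∧ Q = Q
Q ∧ W = Q
Q ∧ X = Q
D ∧ H = R
Q ∨ R = R
Q ∨ R = R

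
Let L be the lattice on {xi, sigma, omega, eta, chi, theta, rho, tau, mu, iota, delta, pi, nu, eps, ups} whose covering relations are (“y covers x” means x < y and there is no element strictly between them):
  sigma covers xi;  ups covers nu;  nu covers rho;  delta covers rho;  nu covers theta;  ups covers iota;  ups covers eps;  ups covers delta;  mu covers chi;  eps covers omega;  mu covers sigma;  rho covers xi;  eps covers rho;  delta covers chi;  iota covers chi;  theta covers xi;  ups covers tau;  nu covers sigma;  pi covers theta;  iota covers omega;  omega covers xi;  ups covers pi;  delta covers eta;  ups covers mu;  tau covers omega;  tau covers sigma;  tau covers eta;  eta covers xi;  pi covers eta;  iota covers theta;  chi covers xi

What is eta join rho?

Common upper bounds of {eta, rho}: delta, ups.
The least among these is delta.

delta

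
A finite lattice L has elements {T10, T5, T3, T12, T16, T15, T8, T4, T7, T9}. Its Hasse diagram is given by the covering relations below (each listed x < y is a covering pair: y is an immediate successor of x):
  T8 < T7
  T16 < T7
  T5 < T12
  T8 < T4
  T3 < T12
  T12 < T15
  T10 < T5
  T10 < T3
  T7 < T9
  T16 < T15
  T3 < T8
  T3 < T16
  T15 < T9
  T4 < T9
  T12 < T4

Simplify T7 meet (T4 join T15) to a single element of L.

T7

T4 ∨ T15 = T9
T7 ∧ T9 = T7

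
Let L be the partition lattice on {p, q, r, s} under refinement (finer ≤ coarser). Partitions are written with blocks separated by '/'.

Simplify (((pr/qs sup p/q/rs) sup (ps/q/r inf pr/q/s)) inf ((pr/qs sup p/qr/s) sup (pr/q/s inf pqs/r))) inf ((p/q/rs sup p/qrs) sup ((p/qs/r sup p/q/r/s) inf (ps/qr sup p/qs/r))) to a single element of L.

pr/qs ∨ p/q/rs = pqrs
ps/q/r ∧ pr/q/s = p/q/r/s
pqrs ∨ p/q/r/s = pqrs
pr/qs ∨ p/qr/s = pqrs
pr/q/s ∧ pqs/r = p/q/r/s
pqrs ∨ p/q/r/s = pqrs
pqrs ∧ pqrs = pqrs
p/q/rs ∨ p/qrs = p/qrs
p/qs/r ∨ p/q/r/s = p/qs/r
ps/qr ∨ p/qs/r = pqrs
p/qs/r ∧ pqrs = p/qs/r
p/qrs ∨ p/qs/r = p/qrs
pqrs ∧ p/qrs = p/qrs

p/qrs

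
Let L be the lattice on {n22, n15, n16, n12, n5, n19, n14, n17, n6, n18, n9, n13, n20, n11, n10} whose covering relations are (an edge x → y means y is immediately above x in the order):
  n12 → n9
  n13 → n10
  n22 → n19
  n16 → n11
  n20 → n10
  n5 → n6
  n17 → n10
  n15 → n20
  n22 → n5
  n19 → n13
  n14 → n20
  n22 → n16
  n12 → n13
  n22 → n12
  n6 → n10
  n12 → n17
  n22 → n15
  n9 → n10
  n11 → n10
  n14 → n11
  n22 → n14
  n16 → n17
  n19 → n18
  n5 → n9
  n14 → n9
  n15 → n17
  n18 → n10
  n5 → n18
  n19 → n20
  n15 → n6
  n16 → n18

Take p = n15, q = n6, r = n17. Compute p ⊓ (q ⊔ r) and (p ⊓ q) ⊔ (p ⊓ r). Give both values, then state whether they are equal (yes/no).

n15; n15; yes

q ⊔ r = n10, so p ⊓ (q ⊔ r) = n15 ⊓ n10 = n15.
p ⊓ q = n15 and p ⊓ r = n15, so (p ⊓ q) ⊔ (p ⊓ r) = n15 ⊔ n15 = n15.
Equal: yes.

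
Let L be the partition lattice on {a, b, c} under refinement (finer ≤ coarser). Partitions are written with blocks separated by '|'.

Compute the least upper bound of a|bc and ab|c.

The join of a|bc and ab|c merges any blocks that overlap across the partitions, giving abc.

abc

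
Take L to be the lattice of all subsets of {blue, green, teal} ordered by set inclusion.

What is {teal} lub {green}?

{green,teal}

Under ⊆, join is union: {teal} ∪ {green} = {green,teal}.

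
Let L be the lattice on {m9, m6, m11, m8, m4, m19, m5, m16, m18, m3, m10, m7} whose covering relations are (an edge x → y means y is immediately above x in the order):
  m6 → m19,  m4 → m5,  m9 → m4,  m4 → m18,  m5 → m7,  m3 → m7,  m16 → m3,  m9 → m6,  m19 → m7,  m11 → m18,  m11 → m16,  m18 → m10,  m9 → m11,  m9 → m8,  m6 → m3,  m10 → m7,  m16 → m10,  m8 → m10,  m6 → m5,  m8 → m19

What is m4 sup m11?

Common upper bounds of {m4, m11}: m10, m18, m7.
The least among these is m18.

m18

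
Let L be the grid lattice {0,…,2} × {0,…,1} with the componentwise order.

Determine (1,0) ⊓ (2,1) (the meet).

(1,0)

Common lower bounds of {(1,0), (2,1)}: (0,0), (1,0).
The greatest among these is (1,0).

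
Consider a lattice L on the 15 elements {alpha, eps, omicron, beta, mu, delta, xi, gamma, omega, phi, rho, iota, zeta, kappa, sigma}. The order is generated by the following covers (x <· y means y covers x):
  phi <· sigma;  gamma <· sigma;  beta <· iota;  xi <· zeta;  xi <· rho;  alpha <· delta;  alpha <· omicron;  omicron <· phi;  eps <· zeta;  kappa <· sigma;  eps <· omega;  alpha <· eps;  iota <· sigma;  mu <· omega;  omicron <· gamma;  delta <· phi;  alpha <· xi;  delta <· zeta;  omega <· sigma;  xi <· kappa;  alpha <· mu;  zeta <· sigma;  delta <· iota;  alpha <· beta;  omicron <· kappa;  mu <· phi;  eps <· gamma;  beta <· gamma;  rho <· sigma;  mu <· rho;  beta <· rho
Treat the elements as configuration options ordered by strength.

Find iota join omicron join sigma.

Common upper bounds of {iota, omicron, sigma}: sigma.
The least among these is sigma.

sigma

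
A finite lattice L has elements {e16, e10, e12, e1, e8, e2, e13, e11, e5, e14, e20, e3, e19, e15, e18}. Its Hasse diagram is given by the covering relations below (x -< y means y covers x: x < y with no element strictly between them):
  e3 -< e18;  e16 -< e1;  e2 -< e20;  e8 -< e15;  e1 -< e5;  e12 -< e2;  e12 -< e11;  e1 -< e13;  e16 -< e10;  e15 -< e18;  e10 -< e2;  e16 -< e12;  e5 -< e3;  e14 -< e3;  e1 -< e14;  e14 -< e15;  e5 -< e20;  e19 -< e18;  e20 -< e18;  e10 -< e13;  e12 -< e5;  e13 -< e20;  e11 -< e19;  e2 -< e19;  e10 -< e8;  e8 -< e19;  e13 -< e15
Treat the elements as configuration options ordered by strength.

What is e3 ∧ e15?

e14

Common lower bounds of {e3, e15}: e1, e14, e16.
The greatest among these is e14.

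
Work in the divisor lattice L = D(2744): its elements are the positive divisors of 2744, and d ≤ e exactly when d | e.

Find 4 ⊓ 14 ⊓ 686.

In the divisibility order, the meet is the greatest common divisor: gcd(4, 14, 686) = 2.

2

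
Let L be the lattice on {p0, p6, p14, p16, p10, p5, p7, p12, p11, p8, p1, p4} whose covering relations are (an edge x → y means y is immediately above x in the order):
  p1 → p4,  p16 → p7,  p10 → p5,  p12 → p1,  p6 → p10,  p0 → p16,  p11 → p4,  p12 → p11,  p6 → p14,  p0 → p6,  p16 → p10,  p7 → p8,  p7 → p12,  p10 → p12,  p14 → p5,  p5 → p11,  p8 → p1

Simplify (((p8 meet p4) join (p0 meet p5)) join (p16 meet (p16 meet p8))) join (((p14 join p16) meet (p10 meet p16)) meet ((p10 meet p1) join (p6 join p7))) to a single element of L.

p8 ∧ p4 = p8
p0 ∧ p5 = p0
p8 ∨ p0 = p8
p16 ∧ p8 = p16
p16 ∧ p16 = p16
p8 ∨ p16 = p8
p14 ∨ p16 = p5
p10 ∧ p16 = p16
p5 ∧ p16 = p16
p10 ∧ p1 = p10
p6 ∨ p7 = p12
p10 ∨ p12 = p12
p16 ∧ p12 = p16
p8 ∨ p16 = p8

p8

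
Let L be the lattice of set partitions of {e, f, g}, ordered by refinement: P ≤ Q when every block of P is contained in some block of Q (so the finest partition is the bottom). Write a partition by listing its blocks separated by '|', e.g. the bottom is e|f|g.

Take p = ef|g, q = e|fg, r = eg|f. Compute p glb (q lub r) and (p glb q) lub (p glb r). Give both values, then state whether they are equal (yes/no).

ef|g; e|f|g; no

q lub r = efg, so p glb (q lub r) = ef|g glb efg = ef|g.
p glb q = e|f|g and p glb r = e|f|g, so (p glb q) lub (p glb r) = e|f|g lub e|f|g = e|f|g.
Equal: no.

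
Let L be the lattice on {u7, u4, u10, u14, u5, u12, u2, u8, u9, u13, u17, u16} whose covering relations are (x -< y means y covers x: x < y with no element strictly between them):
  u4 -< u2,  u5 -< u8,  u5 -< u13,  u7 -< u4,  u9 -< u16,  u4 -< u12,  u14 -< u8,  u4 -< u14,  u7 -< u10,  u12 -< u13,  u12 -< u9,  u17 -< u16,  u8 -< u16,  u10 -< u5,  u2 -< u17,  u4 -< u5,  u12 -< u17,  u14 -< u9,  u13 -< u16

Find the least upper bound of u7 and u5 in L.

u5

Common upper bounds of {u7, u5}: u13, u16, u5, u8.
The least among these is u5.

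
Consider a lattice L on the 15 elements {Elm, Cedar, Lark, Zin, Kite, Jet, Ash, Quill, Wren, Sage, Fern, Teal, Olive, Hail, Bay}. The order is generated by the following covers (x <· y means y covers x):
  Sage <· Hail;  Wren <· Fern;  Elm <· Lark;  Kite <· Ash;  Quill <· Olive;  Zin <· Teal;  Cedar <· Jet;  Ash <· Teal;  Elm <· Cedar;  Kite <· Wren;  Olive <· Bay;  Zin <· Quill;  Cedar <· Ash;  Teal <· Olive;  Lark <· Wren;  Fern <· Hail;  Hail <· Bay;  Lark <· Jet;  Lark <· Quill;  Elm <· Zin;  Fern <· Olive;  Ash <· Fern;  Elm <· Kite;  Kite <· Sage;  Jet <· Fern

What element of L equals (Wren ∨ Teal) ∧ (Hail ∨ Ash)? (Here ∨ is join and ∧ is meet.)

Fern

Wren ∨ Teal = Olive
Hail ∨ Ash = Hail
Olive ∧ Hail = Fern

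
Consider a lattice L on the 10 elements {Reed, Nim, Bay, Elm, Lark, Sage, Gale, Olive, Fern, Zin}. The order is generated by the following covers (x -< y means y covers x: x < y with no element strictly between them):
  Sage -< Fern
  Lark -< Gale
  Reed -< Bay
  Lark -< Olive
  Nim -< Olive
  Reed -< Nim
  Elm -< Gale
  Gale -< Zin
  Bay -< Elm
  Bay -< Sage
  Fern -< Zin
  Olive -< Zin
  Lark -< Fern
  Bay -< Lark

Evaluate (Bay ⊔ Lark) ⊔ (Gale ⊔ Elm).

Bay ∨ Lark = Lark
Gale ∨ Elm = Gale
Lark ∨ Gale = Gale

Gale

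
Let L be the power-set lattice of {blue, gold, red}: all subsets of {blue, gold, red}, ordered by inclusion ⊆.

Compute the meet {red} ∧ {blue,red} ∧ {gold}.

Under ⊆, meet is intersection: {red} ∩ {blue,red} ∩ {gold} = {}.

{}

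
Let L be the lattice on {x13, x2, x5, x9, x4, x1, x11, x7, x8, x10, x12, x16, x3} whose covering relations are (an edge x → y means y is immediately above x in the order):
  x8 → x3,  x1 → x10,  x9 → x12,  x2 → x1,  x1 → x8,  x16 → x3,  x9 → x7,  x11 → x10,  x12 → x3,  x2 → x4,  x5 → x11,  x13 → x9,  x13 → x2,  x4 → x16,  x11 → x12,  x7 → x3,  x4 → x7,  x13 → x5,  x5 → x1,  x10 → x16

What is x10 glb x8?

x1

Common lower bounds of {x10, x8}: x1, x13, x2, x5.
The greatest among these is x1.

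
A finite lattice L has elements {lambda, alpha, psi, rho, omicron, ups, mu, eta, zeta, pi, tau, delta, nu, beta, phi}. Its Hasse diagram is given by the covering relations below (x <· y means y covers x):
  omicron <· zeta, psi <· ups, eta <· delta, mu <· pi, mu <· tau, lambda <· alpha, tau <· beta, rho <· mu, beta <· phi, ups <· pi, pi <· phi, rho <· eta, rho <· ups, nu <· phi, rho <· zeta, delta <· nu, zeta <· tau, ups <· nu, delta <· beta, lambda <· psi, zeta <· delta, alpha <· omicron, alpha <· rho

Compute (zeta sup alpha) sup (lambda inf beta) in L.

zeta ∨ alpha = zeta
lambda ∧ beta = lambda
zeta ∨ lambda = zeta

zeta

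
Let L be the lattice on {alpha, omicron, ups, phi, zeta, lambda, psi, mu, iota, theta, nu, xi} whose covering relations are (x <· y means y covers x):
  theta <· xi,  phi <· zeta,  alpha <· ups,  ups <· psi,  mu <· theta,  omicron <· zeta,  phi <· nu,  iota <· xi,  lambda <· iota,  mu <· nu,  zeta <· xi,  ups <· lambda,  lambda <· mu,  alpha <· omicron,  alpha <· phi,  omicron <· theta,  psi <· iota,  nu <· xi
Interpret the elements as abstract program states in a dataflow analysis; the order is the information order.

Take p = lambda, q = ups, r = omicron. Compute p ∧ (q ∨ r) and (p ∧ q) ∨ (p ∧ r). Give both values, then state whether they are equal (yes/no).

lambda; ups; no

q ∨ r = theta, so p ∧ (q ∨ r) = lambda ∧ theta = lambda.
p ∧ q = ups and p ∧ r = alpha, so (p ∧ q) ∨ (p ∧ r) = ups ∨ alpha = ups.
Equal: no.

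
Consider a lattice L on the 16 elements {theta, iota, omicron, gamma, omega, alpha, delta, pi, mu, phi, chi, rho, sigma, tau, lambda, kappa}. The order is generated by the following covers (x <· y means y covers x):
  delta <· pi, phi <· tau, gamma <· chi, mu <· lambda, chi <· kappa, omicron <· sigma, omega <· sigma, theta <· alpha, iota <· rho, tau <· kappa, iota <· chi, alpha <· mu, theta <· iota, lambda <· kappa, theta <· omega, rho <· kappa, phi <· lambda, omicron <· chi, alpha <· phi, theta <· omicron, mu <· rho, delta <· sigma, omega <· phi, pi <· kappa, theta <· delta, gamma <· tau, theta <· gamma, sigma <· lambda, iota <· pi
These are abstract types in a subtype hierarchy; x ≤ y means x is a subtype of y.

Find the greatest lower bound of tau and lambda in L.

Common lower bounds of {tau, lambda}: alpha, omega, phi, theta.
The greatest among these is phi.

phi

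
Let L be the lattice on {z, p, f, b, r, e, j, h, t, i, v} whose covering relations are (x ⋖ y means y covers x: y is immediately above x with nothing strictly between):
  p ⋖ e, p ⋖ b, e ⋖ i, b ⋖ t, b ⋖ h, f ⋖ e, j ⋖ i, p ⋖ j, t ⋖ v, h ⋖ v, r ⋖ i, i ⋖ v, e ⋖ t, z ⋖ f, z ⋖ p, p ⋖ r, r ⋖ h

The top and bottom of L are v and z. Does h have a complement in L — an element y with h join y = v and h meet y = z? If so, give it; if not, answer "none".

f

Need y with h ∨ y = v and h ∧ y = z.
Checking each element gives: f.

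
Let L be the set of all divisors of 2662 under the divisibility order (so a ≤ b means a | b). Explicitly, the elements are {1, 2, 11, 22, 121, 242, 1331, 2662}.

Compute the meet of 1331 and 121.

In the divisibility order, the meet is the greatest common divisor: gcd(1331, 121) = 121.

121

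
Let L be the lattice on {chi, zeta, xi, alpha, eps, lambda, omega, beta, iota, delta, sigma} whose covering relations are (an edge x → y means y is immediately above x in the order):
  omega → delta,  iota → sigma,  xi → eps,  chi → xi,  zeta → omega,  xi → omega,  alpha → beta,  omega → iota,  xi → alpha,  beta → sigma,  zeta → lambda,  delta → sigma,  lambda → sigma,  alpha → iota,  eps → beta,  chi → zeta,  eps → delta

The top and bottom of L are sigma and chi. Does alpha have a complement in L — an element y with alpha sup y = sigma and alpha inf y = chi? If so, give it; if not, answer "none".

Need y with alpha ∨ y = sigma and alpha ∧ y = chi.
Checking each element gives: lambda.

lambda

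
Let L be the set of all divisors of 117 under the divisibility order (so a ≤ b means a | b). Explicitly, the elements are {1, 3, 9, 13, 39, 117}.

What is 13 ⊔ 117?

In the divisibility order, the join is the least common multiple: lcm(13, 117) = 117.

117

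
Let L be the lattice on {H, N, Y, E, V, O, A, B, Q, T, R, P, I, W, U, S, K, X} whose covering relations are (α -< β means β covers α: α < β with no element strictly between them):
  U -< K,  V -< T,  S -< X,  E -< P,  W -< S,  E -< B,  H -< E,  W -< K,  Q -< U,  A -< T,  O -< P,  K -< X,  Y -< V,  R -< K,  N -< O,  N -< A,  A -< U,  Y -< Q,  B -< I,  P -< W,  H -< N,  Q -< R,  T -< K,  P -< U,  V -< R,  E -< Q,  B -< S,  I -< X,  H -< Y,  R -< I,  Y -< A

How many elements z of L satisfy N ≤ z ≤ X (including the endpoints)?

The interval [N, X] = {A, K, N, O, P, S, T, U, W, X}, which has 10 elements.

10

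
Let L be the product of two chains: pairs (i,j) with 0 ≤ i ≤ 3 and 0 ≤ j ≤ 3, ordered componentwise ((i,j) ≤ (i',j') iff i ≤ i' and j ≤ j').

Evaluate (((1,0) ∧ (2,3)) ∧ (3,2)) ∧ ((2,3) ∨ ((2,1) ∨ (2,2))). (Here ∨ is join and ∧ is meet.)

(1,0) ∧ (2,3) = (1,0)
(1,0) ∧ (3,2) = (1,0)
(2,1) ∨ (2,2) = (2,2)
(2,3) ∨ (2,2) = (2,3)
(1,0) ∧ (2,3) = (1,0)

(1,0)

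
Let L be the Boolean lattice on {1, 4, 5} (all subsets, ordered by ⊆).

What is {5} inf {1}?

Common lower bounds of {{5}, {1}}: ∅.
The greatest among these is ∅.

∅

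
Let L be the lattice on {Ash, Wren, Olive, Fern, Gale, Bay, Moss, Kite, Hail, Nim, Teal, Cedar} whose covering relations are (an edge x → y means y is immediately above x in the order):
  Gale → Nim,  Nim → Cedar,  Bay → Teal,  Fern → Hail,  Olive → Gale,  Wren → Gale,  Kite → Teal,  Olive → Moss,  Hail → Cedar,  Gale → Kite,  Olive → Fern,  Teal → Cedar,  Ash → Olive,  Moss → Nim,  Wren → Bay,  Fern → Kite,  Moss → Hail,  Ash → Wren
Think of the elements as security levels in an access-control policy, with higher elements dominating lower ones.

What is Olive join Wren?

Gale

Common upper bounds of {Olive, Wren}: Cedar, Gale, Kite, Nim, Teal.
The least among these is Gale.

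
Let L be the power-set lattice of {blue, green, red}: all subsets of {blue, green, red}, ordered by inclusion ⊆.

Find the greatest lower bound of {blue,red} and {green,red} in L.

{red}

Common lower bounds of {{blue,red}, {green,red}}: {red}, {}.
The greatest among these is {red}.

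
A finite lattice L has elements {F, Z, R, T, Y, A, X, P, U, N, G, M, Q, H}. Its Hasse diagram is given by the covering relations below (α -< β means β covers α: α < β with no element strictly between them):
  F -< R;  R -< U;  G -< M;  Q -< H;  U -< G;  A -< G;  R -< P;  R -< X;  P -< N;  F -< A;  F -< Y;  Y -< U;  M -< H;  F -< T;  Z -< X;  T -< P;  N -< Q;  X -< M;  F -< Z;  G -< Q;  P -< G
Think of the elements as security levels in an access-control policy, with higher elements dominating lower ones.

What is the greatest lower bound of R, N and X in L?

Common lower bounds of {R, N, X}: F, R.
The greatest among these is R.

R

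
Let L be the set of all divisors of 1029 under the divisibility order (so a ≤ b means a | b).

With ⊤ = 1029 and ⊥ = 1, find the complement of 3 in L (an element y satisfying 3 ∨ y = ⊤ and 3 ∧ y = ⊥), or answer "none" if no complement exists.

Need y with 3 ∨ y = 1029 and 3 ∧ y = 1.
Checking each element gives: 343.

343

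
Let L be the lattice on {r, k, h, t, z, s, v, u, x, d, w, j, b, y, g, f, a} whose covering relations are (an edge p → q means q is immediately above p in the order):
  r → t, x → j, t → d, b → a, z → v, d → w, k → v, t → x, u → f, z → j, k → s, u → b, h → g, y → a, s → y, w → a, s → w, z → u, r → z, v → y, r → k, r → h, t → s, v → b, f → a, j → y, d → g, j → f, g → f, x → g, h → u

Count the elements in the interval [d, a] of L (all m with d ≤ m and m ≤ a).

The interval [d, a] = {a, d, f, g, w}, which has 5 elements.

5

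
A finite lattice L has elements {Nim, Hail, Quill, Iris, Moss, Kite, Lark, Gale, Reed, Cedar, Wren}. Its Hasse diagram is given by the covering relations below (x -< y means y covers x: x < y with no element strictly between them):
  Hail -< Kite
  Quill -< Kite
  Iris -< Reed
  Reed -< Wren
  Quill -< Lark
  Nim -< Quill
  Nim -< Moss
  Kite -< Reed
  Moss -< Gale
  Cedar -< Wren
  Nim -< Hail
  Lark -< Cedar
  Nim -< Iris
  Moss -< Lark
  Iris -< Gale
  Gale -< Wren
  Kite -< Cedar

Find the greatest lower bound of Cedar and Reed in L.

Common lower bounds of {Cedar, Reed}: Hail, Kite, Nim, Quill.
The greatest among these is Kite.

Kite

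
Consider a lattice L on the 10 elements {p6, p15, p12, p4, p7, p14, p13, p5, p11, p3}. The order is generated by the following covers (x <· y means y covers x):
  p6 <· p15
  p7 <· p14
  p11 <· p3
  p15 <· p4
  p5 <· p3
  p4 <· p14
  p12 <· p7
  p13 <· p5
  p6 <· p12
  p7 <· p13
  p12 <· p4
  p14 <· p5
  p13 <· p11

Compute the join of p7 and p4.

p14

Common upper bounds of {p7, p4}: p14, p3, p5.
The least among these is p14.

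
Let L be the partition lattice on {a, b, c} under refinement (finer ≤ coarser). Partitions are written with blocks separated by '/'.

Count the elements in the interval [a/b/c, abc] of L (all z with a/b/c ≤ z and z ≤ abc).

The interval [a/b/c, abc] = {a/b/c, a/bc, ab/c, abc, ac/b}, which has 5 elements.

5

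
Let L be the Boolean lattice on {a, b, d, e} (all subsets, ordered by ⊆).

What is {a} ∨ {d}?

Common upper bounds of {{a}, {d}}: {a,b,d,e}, {a,b,d}, {a,d,e}, {a,d}.
The least among these is {a,d}.

{a,d}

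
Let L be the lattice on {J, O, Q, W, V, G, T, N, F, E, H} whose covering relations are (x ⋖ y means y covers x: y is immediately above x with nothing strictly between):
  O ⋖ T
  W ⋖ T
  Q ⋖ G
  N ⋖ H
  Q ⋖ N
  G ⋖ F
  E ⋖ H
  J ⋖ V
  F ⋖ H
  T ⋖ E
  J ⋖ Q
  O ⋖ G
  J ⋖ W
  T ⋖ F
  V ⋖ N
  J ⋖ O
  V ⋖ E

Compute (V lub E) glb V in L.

V ∨ E = E
E ∧ V = V

V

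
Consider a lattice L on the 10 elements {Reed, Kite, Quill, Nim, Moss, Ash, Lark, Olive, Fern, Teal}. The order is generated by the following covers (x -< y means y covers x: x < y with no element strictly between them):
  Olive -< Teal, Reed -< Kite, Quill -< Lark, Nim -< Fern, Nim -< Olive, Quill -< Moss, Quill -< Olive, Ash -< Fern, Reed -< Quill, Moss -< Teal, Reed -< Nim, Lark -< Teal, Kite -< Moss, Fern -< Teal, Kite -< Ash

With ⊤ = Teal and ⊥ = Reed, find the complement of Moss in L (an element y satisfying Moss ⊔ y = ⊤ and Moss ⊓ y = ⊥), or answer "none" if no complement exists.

Nim

Need y with Moss ∨ y = Teal and Moss ∧ y = Reed.
Checking each element gives: Nim.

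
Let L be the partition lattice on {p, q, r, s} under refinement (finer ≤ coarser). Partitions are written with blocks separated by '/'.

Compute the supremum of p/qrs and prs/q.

pqrs

The join of p/qrs and prs/q merges any blocks that overlap across the partitions, giving pqrs.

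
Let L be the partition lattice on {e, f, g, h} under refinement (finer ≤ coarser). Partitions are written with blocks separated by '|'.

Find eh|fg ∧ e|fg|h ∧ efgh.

The meet (common refinement) of eh|fg, e|fg|h, efgh intersects blocks pairwise, giving e|fg|h.

e|fg|h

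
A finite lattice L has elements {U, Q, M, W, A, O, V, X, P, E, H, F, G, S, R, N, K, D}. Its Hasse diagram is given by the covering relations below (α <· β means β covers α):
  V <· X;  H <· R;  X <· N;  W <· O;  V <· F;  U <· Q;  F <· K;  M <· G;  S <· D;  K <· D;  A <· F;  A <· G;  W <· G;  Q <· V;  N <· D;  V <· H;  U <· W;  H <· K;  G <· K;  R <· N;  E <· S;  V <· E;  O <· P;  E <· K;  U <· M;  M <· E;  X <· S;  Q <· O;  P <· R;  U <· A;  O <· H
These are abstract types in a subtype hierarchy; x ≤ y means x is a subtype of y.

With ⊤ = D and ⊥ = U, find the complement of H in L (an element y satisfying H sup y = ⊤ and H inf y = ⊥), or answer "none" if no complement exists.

For every candidate y, either H ∨ y ≠ D or H ∧ y ≠ U; no complement exists.

none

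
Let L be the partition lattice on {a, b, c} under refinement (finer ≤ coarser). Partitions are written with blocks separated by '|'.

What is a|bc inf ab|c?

a|b|c

Common lower bounds of {a|bc, ab|c}: a|b|c.
The greatest among these is a|b|c.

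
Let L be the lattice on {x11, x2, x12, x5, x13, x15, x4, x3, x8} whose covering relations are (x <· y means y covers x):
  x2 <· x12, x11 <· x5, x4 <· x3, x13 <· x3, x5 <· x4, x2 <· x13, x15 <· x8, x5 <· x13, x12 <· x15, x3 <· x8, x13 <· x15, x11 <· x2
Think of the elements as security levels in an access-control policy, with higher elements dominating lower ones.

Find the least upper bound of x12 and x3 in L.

x8

Common upper bounds of {x12, x3}: x8.
The least among these is x8.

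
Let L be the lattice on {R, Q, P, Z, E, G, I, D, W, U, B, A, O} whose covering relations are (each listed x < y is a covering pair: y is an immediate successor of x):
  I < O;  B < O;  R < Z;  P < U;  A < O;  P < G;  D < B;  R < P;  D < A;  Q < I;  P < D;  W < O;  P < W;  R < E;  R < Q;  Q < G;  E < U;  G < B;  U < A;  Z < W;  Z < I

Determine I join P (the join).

Common upper bounds of {I, P}: O.
The least among these is O.

O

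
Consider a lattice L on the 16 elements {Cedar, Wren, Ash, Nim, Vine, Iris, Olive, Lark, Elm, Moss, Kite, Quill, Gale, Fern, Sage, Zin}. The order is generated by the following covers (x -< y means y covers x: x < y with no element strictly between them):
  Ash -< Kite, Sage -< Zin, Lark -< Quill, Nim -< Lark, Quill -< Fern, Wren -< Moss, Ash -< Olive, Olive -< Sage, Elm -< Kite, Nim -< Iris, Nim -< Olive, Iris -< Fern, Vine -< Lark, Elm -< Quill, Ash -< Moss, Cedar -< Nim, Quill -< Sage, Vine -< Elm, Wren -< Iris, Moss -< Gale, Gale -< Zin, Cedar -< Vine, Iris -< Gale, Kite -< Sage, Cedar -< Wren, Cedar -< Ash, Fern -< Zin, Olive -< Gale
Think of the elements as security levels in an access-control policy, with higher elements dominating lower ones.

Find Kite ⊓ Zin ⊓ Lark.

Common lower bounds of {Kite, Zin, Lark}: Cedar, Vine.
The greatest among these is Vine.

Vine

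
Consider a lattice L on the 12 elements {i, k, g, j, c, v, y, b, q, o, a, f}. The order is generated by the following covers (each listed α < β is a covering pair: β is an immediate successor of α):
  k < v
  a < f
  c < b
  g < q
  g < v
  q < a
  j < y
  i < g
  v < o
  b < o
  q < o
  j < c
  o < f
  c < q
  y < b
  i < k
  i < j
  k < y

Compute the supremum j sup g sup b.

Common upper bounds of {j, g, b}: f, o.
The least among these is o.

o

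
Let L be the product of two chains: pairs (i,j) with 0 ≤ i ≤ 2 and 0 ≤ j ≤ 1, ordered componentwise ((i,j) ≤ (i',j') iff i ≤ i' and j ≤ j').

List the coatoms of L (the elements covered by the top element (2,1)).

The coatoms are exactly the elements covered by (2,1): (1,1), (2,0).

(1,1), (2,0)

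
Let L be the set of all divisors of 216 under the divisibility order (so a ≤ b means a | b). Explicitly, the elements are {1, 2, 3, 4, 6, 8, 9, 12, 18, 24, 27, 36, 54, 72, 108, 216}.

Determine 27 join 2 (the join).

54

In the divisibility order, the join is the least common multiple: lcm(27, 2) = 54.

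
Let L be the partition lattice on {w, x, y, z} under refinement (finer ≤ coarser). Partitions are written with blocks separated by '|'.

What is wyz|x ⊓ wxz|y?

Common lower bounds of {wyz|x, wxz|y}: wz|x|y, w|x|y|z.
The greatest among these is wz|x|y.

wz|x|y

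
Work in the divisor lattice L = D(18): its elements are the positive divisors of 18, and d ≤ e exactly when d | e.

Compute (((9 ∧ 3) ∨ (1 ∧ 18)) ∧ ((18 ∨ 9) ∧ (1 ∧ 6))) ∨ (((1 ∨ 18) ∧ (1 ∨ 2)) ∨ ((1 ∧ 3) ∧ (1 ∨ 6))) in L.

9 ∧ 3 = 3
1 ∧ 18 = 1
3 ∨ 1 = 3
18 ∨ 9 = 18
1 ∧ 6 = 1
18 ∧ 1 = 1
3 ∧ 1 = 1
1 ∨ 18 = 18
1 ∨ 2 = 2
18 ∧ 2 = 2
1 ∧ 3 = 1
1 ∨ 6 = 6
1 ∧ 6 = 1
2 ∨ 1 = 2
1 ∨ 2 = 2

2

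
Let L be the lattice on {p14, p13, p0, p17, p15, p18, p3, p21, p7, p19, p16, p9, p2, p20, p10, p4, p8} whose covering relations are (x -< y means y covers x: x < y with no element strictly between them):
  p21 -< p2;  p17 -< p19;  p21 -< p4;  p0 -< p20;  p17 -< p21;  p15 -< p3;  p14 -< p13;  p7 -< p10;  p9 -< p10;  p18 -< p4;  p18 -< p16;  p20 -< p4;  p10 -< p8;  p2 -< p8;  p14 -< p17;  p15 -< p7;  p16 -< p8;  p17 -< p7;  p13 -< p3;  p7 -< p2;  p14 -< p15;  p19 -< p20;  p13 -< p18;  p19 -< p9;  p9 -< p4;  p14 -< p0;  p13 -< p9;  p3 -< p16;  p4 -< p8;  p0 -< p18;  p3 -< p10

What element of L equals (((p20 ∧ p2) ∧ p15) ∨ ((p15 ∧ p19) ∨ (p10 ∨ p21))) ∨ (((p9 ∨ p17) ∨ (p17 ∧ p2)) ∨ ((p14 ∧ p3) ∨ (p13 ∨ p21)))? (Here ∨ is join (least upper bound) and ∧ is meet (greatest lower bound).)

p8

p20 ∧ p2 = p17
p17 ∧ p15 = p14
p15 ∧ p19 = p14
p10 ∨ p21 = p8
p14 ∨ p8 = p8
p14 ∨ p8 = p8
p9 ∨ p17 = p9
p17 ∧ p2 = p17
p9 ∨ p17 = p9
p14 ∧ p3 = p14
p13 ∨ p21 = p4
p14 ∨ p4 = p4
p9 ∨ p4 = p4
p8 ∨ p4 = p8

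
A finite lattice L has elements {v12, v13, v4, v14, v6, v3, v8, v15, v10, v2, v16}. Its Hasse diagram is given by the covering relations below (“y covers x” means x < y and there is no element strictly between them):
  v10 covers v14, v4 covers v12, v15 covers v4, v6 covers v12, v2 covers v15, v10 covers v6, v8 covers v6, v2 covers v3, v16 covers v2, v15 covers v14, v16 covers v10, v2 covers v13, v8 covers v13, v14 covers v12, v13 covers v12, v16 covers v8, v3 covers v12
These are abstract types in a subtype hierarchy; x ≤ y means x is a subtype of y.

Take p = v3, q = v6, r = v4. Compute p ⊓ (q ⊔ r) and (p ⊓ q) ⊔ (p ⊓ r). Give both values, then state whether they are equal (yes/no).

v3; v12; no

q ⊔ r = v16, so p ⊓ (q ⊔ r) = v3 ⊓ v16 = v3.
p ⊓ q = v12 and p ⊓ r = v12, so (p ⊓ q) ⊔ (p ⊓ r) = v12 ⊔ v12 = v12.
Equal: no.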